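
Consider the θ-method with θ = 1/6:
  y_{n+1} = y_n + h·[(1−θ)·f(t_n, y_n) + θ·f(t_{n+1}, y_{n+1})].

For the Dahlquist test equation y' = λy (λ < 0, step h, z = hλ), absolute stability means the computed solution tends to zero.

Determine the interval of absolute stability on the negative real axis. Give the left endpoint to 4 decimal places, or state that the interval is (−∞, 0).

z∈(-3.0000,0).

On y'=λy, z=hλ:
  y_{n+1} = y_n + z·[5/6·y_n + 1/6·y_{n+1}] ⇒ (1 − 1/6z)y_{n+1} = (1 + 5/6z)y_n
  ⇒ R(z) = (1 + 5/6z)/(1 − 1/6z).

Find x<0 with |R(x)|<1.
x=-1.6: |R|=0.2632
R=−1: 1+5/6x = −1+1/6x ⇒ -2/3x=2 ⇒ x=2/(-2/3)=-3.0000
Confirm numerically:
  x=-2.940: |R|=0.97315 <1
  x=-2.701: |R|=0.86254 <1
  x=-2.471: |R|=0.75021 <1
  x=-1.344: |R|=0.09804 <1
  x=-3.333: |R|=1.14272 >1
  x=-3.179: |R|=1.07800 >1
So |R|<1 on (-3.0000, 0).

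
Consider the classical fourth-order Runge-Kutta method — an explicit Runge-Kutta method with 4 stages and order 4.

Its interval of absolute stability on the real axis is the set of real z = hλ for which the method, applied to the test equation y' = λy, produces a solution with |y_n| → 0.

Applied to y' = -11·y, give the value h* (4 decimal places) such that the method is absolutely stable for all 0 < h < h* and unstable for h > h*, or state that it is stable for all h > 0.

Set f=λy, z=hλ:
  order 4, 4-stage ⇒ R(z)=1+z+z^2/2+z^3/6+z^4/24
  (e.g. R(-1.01)=0.37169, |R|=0.37169)

Find x<0 with |R(x)|<1.
x=-1.01: |R|=0.3717
|R(-2.87)|=1.1354 |R(-1.96)|=0.3208 |R(-1.11)|=0.3414
Bisect:
  x_lo=-3.6510 |R|=3.3063  x_hi=-0.3282 |R|=0.7202
  mid=-1.98963 |R|=0.32993 →hi
  mid=-2.82032 |R|=1.05411 →lo
  mid=-2.40497 |R|=0.56252 →hi
  mid=-2.61265 |R|=0.76941 →hi
  mid=-2.71649 |R|=0.90112 →hi
  mid=-2.76840 |R|=0.97483 →hi
  mid=-2.79436 |R|=1.01376 →lo
  mid=-2.78138 |R|=0.99412 →hi
  mid=-2.78787 |R|=1.00390 →lo
  ...
  [-2.78544,-2.78524] ⇒ x*=-2.7853
Interval (-2.7853, 0).

(-2.7853,0); λ=-11 ⇒ h* = 0.2532.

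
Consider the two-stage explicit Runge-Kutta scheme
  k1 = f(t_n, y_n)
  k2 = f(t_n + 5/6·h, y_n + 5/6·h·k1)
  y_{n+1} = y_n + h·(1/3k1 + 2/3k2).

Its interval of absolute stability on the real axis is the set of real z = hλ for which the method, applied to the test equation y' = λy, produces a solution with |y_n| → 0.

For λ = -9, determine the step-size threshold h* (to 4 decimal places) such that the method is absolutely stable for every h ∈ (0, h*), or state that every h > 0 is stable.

(-1.8000,0); λ=-9 ⇒ h* = (9/5)/9 = 0.2000.

On y'=λy, z=hλ:
  k1=λy_n ⇒ h·k1=z·y_n;  k2=λ(1+5/6z)y_n ⇒ h·k2=z(1+5/6z)y_n
  y_{n+1}/y_n = 1 + 1/3z + 2/3z(1+5/6z) = 1 + z + 5/9z²
  R(z) = 1 + z + 5/9z².

Solve |R(x)|<1 on ℝ⁻.
x=-1: |R|=0.5556
R=1: x+5/9x²=0 ⇒ x=−9/5=-1.8000; min R=1−1/(4·5/9)=0.5500>−1
Confirm numerically:
  x=-1.446: |R|=0.71562 <1
  x=-1.333: |R|=0.65416 <1
  x=-1.150: |R|=0.58472 <1
  x=-2.287: |R|=1.61876 >1
  x=-2.060: |R|=1.29756 >1
  x=-2.041: |R|=1.27327 >1
Stable set (-1.8000, 0).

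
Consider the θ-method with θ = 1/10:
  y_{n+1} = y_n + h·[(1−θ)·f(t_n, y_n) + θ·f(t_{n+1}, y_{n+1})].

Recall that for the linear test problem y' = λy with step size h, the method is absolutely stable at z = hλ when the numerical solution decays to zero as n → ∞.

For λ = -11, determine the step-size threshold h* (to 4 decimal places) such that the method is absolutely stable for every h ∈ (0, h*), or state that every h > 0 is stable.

On y'=λy, z=hλ:
  y_{n+1} = y_n + z·[9/10·y_n + 1/10·y_{n+1}] ⇒ (1 − 1/10z)y_{n+1} = (1 + 9/10z)y_n
  ⇒ R(z) = (1 + 9/10z)/(1 − 1/10z).

Boundary: |R(x)|=1, x<0.
x=-1.51: |R|=0.3119
R=−1: 1+9/10x = −1+1/10x ⇒ -4/5x=2 ⇒ x=2/(-4/5)=-2.5000
Confirm numerically:
  x=-2.317: |R|=0.88114 <1
  x=-2.165: |R|=0.77970 <1
  x=-1.010: |R|=0.08265 <1
  x=-2.698: |R|=1.12474 >1
  x=-2.682: |R|=1.11481 >1
  x=-2.553: |R|=1.03378 >1
Stable set (-2.5000, 0).

(-2.5000,0); λ=-11 ⇒ h* = (5/2)/11 = 0.2273.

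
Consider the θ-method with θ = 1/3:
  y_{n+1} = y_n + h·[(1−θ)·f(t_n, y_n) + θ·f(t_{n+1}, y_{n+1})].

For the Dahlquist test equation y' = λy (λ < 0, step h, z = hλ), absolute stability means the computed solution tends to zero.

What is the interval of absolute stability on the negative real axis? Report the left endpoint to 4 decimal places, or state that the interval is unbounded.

Set f=λy, z=hλ:
  y_{n+1} = y_n + z·[2/3·y_n + 1/3·y_{n+1}] ⇒ (1 − 1/3z)y_{n+1} = (1 + 2/3z)y_n
  Hence R(z) = (1 + 2/3z)/(1 − 1/3z).

Need |R(x)|<1, x<0.
x=-0.52: |R|=0.5568
R=−1: 1+2/3x = −1+1/3x ⇒ -1/3x=2 ⇒ x=2/(-1/3)=-6.0000
Confirm numerically:
  x=-5.067: |R|=0.88434 <1
  x=-3.544: |R|=0.62469 <1
  x=-3.189: |R|=0.54581 <1
  x=-6.378: |R|=1.04031 >1
  x=-6.147: |R|=1.01607 >1
Interval (-6.0000, 0).

z∈(-6.0000,0).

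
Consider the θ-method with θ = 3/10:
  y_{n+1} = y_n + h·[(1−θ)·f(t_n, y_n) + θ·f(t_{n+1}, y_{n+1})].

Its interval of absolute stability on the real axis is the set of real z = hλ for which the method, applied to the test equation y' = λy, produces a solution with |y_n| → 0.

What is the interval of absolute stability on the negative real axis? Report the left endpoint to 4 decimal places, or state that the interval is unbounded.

With y'=λy (z=hλ):
  y_{n+1} = y_n + z·[7/10·y_n + 3/10·y_{n+1}] ⇒ (1 − 3/10z)y_{n+1} = (1 + 7/10z)y_n
  R(z) = (1 + 7/10z)/(1 − 3/10z).

Need |R(x)|<1, x<0.
x=-1.16: |R|=0.1395
R=−1: 1+7/10x = −1+3/10x ⇒ -2/5x=2 ⇒ x=2/(-2/5)=-5.0000
Confirm numerically:
  x=-4.366: |R|=0.89021 <1
  x=-4.205: |R|=0.85939 <1
  x=-4.031: |R|=0.82456 <1
  x=-3.927: |R|=0.80295 <1
  x=-5.405: |R|=1.06180 >1
  x=-5.031: |R|=1.00494 >1
Stable set (-5.0000, 0).

z∈(-5.0000,0).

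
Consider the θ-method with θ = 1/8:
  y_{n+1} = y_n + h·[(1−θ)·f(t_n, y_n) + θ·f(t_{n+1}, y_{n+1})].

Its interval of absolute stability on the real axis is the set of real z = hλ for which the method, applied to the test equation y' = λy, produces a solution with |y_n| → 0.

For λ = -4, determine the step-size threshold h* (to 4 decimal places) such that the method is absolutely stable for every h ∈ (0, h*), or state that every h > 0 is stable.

(-2.6667,0); λ=-4 ⇒ h* = (8/3)/4 = 0.6667.

Set f=λy, z=hλ:
  y_{n+1} = y_n + z·[7/8·y_n + 1/8·y_{n+1}] ⇒ (1 − 1/8z)y_{n+1} = (1 + 7/8z)y_n
  R(z) = (1 + 7/8z)/(1 − 1/8z).

Boundary: |R(x)|=1, x<0.
x=-0.41: |R|=0.6100
R=−1: 1+7/8x = −1+1/8x ⇒ -3/4x=2 ⇒ x=2/(-3/4)=-2.6667
Confirm numerically:
  x=-2.036: |R|=0.62296 <1
  x=-1.834: |R|=0.49197 <1
  x=-1.522: |R|=0.27872 <1
  x=-1.193: |R|=0.03818 <1
  x=-3.253: |R|=1.31263 >1
  x=-3.164: |R|=1.26729 >1
So |R|<1 on (-2.6667, 0).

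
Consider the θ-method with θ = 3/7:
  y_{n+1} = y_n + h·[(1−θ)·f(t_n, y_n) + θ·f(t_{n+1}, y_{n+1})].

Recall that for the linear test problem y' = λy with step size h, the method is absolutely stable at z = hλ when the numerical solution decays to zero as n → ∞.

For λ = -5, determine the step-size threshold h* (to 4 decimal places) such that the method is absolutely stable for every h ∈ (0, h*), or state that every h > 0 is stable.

(-14.0000,0); λ=-5 ⇒ h* = (14)/5 = 2.8000.

Set f=λy, z=hλ:
  y_{n+1} = y_n + z·[4/7·y_n + 3/7·y_{n+1}] ⇒ (1 − 3/7z)y_{n+1} = (1 + 4/7z)y_n
  ⇒ R(z) = (1 + 4/7z)/(1 − 3/7z).

Need |R(x)|<1, x<0.
x=-1.37: |R|=0.1368
R=−1: 1+4/7x = −1+3/7x ⇒ -1/7x=2 ⇒ x=2/(-1/7)=-14.0000
Confirm numerically:
  x=-10.532: |R|=0.91015 <1
  x=-10.462: |R|=0.90783 <1
  x=-7.831: |R|=0.79769 <1
  x=-6.592: |R|=0.72333 <1
  x=-14.128: |R|=1.00259 >1
  x=-14.034: |R|=1.00069 >1
Stable set (-14.0000, 0).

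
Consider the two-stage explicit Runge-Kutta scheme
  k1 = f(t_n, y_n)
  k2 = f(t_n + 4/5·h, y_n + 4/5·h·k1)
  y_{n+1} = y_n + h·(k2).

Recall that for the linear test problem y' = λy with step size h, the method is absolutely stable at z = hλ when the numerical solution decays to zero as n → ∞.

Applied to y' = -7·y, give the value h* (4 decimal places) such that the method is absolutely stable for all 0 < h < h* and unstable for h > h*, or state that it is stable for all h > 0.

Set f=λy, z=hλ:
  k1=λy_n ⇒ h·k1=z·y_n;  k2=λ(1+4/5z)y_n ⇒ h·k2=z(1+4/5z)y_n
  y_{n+1}/y_n = 1 + z(1+4/5z) = 1 + z + 4/5z²
  so R(z) = 1 + z + 4/5z².

Solve |R(x)|<1 on ℝ⁻.
x=-1.09: |R|=0.8605
R=1: x+4/5x²=0 ⇒ x=−5/4=-1.2500; min R=1−1/(4·4/5)=0.6875>−1
Confirm numerically:
  x=-1.094: |R|=0.86347 <1
  x=-0.930: |R|=0.76192 <1
  x=-0.663: |R|=0.68866 <1
  x=-1.819: |R|=1.82801 >1
  x=-1.723: |R|=1.65198 >1
So |R|<1 on (-1.2500, 0).

(-1.2500,0); λ=-7 ⇒ h* = (5/4)/7 = 0.1786.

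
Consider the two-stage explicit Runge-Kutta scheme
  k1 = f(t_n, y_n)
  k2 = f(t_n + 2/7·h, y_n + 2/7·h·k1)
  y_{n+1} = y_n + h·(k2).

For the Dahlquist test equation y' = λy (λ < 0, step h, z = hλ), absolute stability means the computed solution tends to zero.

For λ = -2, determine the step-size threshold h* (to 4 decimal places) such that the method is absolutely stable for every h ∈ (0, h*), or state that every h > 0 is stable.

Set f=λy, z=hλ:
  k1=λy_n ⇒ h·k1=z·y_n;  k2=λ(1+2/7z)y_n ⇒ h·k2=z(1+2/7z)y_n
  y_{n+1}/y_n = 1 + z(1+2/7z) = 1 + z + 2/7z²
  so R(z) = 1 + z + 2/7z².

Boundary: |R(x)|=1, x<0.
x=-1.26: |R|=0.1936
R=1: x+2/7x²=0 ⇒ x=−7/2=-3.5000; min R=1−1/(4·2/7)=0.1250>−1
Confirm numerically:
  x=-3.263: |R|=0.77905 <1
  x=-3.245: |R|=0.76358 <1
  x=-2.553: |R|=0.30923 <1
  x=-4.020: |R|=1.59726 >1
  x=-3.871: |R|=1.41033 >1
So |R|<1 on (-3.5000, 0).

(-3.5000,0); λ=-2 ⇒ h* = (7/2)/2 = 1.7500.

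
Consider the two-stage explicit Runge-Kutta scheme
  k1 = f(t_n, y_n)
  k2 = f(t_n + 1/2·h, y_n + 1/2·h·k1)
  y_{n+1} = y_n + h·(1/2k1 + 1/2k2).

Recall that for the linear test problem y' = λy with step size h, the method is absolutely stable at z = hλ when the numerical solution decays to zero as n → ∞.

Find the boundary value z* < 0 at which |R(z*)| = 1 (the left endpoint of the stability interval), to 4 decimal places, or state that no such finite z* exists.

z* = -4.0000.

With y'=λy (z=hλ):
  k1=λy_n ⇒ h·k1=z·y_n;  k2=λ(1+1/2z)y_n ⇒ h·k2=z(1+1/2z)y_n
  y_{n+1}/y_n = 1 + 1/2z + 1/2z(1+1/2z) = 1 + z + 1/4z²
  Hence R(z) = 1 + z + 1/4z².

Need |R(x)|<1, x<0.
x=-0.93: |R|=0.2862
R=1: x+1/4x²=0 ⇒ x=−4=-4.0000; min R=1−1/(4·1/4)=0.0000>−1
Confirm numerically:
  x=-3.430: |R|=0.51123 <1
  x=-3.365: |R|=0.46581 <1
  x=-2.843: |R|=0.17766 <1
  x=-1.819: |R|=0.00819 <1
  x=-4.379: |R|=1.41491 >1
  x=-4.316: |R|=1.34096 >1
Interval (-4.0000, 0).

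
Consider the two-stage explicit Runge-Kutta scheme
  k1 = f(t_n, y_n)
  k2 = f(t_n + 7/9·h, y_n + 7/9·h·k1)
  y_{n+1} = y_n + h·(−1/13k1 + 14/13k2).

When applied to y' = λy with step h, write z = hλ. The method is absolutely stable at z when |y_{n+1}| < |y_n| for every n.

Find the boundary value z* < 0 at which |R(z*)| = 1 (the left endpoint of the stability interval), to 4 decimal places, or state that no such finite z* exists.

With y'=λy (z=hλ):
  k1=λy_n ⇒ h·k1=z·y_n;  k2=λ(1+7/9z)y_n ⇒ h·k2=z(1+7/9z)y_n
  y_{n+1}/y_n = 1 − 1/13z + 14/13z(1+7/9z) = 1 + z + 98/117z²
  R(z) = 1 + z + 98/117z².

Solve |R(x)|<1 on ℝ⁻.
x=-0.78: |R|=0.7296
R=1: x+98/117x²=0 ⇒ x=−117/98=-1.1939; min R=1−1/(4·98/117)=0.7015>−1
Confirm numerically:
  x=-1.113: |R|=0.92460 <1
  x=-0.843: |R|=0.75224 <1
  x=-0.829: |R|=0.74664 <1
  x=-0.629: |R|=0.70239 <1
  x=-1.719: |R|=1.75610 >1
  x=-1.651: |R|=1.63215 >1
  x=-1.247: |R|=1.05549 >1
So |R|<1 on (-1.1939, 0).

z* = -1.1939.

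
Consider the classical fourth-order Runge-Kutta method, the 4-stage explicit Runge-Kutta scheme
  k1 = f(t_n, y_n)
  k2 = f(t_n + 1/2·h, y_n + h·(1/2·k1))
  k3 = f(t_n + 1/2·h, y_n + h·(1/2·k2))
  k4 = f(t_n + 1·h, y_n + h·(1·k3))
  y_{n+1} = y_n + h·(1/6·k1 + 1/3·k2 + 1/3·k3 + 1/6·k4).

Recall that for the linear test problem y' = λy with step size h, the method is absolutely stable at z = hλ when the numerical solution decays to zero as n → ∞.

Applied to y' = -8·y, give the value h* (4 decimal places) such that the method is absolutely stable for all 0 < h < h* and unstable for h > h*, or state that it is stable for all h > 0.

Test eqn y'=λy, z=hλ:
  order 4, 4-stage ⇒ R(z)=1+z+z^2/2+z^3/6+z^4/24
  (e.g. R(-1.66)=0.27181, |R|=0.27181)

Solve |R(x)|<1 on ℝ⁻.
x=-1.66: |R|=0.2718
|R(-2.88)|=1.1524 |R(-0.98)|=0.3818 |R(-0.65)|=0.5229
Bisect:
  x_lo=-3.6368 |R|=3.2483  x_hi=-0.0561 |R|=0.9454
  mid=-1.84645 |R|=0.29336 →hi
  mid=-2.74161 |R|=0.93611 →hi
  mid=-3.18918 |R|=1.80041 →lo
  mid=-2.96540 |R|=1.30727 →lo
  mid=-2.85350 |R|=1.10780 →lo
  mid=-2.79755 |R|=1.01864 →lo
  mid=-2.76958 |R|=0.97657 →hi
  mid=-2.78357 |R|=0.99740 →hi
  ...
  [-2.78532,-2.78510] ⇒ x*=-2.7853
Stable set (-2.7853, 0).

(-2.7853,0); λ=-8 ⇒ h* = 0.3482.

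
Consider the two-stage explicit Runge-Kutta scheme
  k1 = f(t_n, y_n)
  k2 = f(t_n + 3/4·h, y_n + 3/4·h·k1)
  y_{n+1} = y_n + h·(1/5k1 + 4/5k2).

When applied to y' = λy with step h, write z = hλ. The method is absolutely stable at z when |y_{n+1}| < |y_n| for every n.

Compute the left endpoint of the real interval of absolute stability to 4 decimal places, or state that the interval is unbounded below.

Test eqn y'=λy, z=hλ:
  k1=λy_n ⇒ h·k1=z·y_n;  k2=λ(1+3/4z)y_n ⇒ h·k2=z(1+3/4z)y_n
  y_{n+1}/y_n = 1 + 1/5z + 4/5z(1+3/4z) = 1 + z + 3/5z²
  ⇒ R(z) = 1 + z + 3/5z².

Find x<0 with |R(x)|<1.
x=-1.07: |R|=0.6169
R=1: x+3/5x²=0 ⇒ x=−5/3=-1.6667; min R=1−1/(4·3/5)=0.5833>−1
Confirm numerically:
  x=-1.133: |R|=0.63721 <1
  x=-1.048: |R|=0.61098 <1
  x=-0.694: |R|=0.59498 <1
  x=-1.963: |R|=1.34902 >1
  x=-1.855: |R|=1.20961 >1
So |R|<1 on (-1.6667, 0).

left endpoint -1.6667.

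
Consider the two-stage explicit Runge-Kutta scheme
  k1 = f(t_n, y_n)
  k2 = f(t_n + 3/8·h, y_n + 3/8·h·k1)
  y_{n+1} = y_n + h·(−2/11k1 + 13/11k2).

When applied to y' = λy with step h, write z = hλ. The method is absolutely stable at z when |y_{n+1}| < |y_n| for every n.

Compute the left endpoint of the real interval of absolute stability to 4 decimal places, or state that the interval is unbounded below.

On y'=λy, z=hλ:
  k1=λy_n ⇒ h·k1=z·y_n;  k2=λ(1+3/8z)y_n ⇒ h·k2=z(1+3/8z)y_n
  y_{n+1}/y_n = 1 − 2/11z + 13/11z(1+3/8z) = 1 + z + 39/88z²
  ⇒ R(z) = 1 + z + 39/88z².

Find x<0 with |R(x)|<1.
x=-1.75: |R|=0.6072
R=1: x+39/88x²=0 ⇒ x=−88/39=-2.2564; min R=1−1/(4·39/88)=0.4359>−1
Confirm numerically:
  x=-1.909: |R|=0.70608 <1
  x=-1.489: |R|=0.49359 <1
  x=-1.066: |R|=0.43761 <1
  x=-1.012: |R|=0.44188 <1
  x=-2.778: |R|=1.64216 >1
  x=-2.373: |R|=1.12261 >1
Stable set (-2.2564, 0).

left endpoint -2.2564.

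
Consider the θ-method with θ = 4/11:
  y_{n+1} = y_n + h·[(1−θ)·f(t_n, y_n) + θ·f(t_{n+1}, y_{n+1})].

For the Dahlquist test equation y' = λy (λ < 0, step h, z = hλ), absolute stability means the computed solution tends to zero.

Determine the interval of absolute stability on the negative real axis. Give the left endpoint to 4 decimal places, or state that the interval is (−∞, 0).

z∈(-7.3333,0).

On y'=λy, z=hλ:
  y_{n+1} = y_n + z·[7/11·y_n + 4/11·y_{n+1}] ⇒ (1 − 4/11z)y_{n+1} = (1 + 7/11z)y_n
  R(z) = (1 + 7/11z)/(1 − 4/11z).

Solve |R(x)|<1 on ℝ⁻.
x=-1.26: |R|=0.1359
R=−1: 1+7/11x = −1+4/11x ⇒ -3/11x=2 ⇒ x=2/(-3/11)=-7.3333
Confirm numerically:
  x=-5.613: |R|=0.84572 <1
  x=-5.533: |R|=0.83699 <1
  x=-5.433: |R|=0.82583 <1
  x=-4.084: |R|=0.64340 <1
  x=-7.710: |R|=1.02701 >1
  x=-7.529: |R|=1.01428 >1
Stable set (-7.3333, 0).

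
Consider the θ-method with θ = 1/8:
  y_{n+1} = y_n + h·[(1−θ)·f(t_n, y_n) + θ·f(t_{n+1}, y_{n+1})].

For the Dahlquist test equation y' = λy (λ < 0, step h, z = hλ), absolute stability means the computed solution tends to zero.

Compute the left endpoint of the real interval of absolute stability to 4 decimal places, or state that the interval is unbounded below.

z* = -2.6667.

Test eqn y'=λy, z=hλ:
  y_{n+1} = y_n + z·[7/8·y_n + 1/8·y_{n+1}] ⇒ (1 − 1/8z)y_{n+1} = (1 + 7/8z)y_n
  so R(z) = (1 + 7/8z)/(1 − 1/8z).

Solve |R(x)|<1 on ℝ⁻.
x=-0.74: |R|=0.3227
R=−1: 1+7/8x = −1+1/8x ⇒ -3/4x=2 ⇒ x=2/(-3/4)=-2.6667
Confirm numerically:
  x=-2.204: |R|=0.72795 <1
  x=-1.727: |R|=0.42038 <1
  x=-1.654: |R|=0.37062 <1
  x=-3.203: |R|=1.28724 >1
  x=-2.971: |R|=1.16644 >1
  x=-2.959: |R|=1.16005 >1
So |R|<1 on (-2.6667, 0).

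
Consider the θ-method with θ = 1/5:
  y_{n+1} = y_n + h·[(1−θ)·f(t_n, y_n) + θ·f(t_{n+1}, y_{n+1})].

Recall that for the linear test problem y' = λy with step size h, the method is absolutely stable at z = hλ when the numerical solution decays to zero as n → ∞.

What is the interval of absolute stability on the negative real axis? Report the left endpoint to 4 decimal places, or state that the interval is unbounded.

(-3.3333, 0).

With y'=λy (z=hλ):
  y_{n+1} = y_n + z·[4/5·y_n + 1/5·y_{n+1}] ⇒ (1 − 1/5z)y_{n+1} = (1 + 4/5z)y_n
  ⇒ R(z) = (1 + 4/5z)/(1 − 1/5z).

Solve |R(x)|<1 on ℝ⁻.
x=-0.5: |R|=0.5455
R=−1: 1+4/5x = −1+1/5x ⇒ -3/5x=2 ⇒ x=2/(-3/5)=-3.3333
Confirm numerically:
  x=-2.435: |R|=0.63753 <1
  x=-1.676: |R|=0.25524 <1
  x=-1.504: |R|=0.15621 <1
  x=-3.892: |R|=1.18848 >1
  x=-3.881: |R|=1.18500 >1
  x=-3.367: |R|=1.01207 >1
Interval (-3.3333, 0).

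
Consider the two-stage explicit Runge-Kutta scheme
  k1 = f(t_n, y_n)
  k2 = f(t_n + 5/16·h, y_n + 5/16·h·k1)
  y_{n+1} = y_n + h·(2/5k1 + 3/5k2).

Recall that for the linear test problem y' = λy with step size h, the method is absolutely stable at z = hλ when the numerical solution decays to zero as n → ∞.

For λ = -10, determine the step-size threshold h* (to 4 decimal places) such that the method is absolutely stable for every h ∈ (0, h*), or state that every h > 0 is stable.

(-5.3333,0); λ=-10 ⇒ h* = (16/3)/10 = 0.5333.

On y'=λy, z=hλ:
  k1=λy_n ⇒ h·k1=z·y_n;  k2=λ(1+5/16z)y_n ⇒ h·k2=z(1+5/16z)y_n
  y_{n+1}/y_n = 1 + 2/5z + 3/5z(1+5/16z) = 1 + z + 3/16z²
  so R(z) = 1 + z + 3/16z².

Find x<0 with |R(x)|<1.
x=-0.71: |R|=0.3845
R=1: x+3/16x²=0 ⇒ x=−16/3=-5.3333; min R=1−1/(4·3/16)=-0.3333>−1
Confirm numerically:
  x=-5.294: |R|=0.96096 <1
  x=-4.951: |R|=0.64508 <1
  x=-3.416: |R|=0.22805 <1
  x=-3.130: |R|=0.29308 <1
  x=-5.911: |R|=1.64024 >1
  x=-5.384: |R|=1.05115 >1
So |R|<1 on (-5.3333, 0).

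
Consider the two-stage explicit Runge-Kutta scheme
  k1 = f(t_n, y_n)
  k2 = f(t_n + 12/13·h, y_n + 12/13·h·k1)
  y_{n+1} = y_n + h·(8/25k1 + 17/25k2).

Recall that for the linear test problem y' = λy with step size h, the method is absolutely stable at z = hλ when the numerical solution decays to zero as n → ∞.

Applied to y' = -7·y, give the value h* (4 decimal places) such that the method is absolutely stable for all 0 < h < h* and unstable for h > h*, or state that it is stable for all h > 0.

On y'=λy, z=hλ:
  k1=λy_n ⇒ h·k1=z·y_n;  k2=λ(1+12/13z)y_n ⇒ h·k2=z(1+12/13z)y_n
  y_{n+1}/y_n = 1 + 8/25z + 17/25z(1+12/13z) = 1 + z + 204/325z²
  ⇒ R(z) = 1 + z + 204/325z².

Need |R(x)|<1, x<0.
x=-0.51: |R|=0.6533
R=1: x+204/325x²=0 ⇒ x=−325/204=-1.5931; min R=1−1/(4·204/325)=0.6017>−1
Confirm numerically:
  x=-1.558: |R|=0.96564 <1
  x=-1.127: |R|=0.67025 <1
  x=-1.016: |R|=0.63194 <1
  x=-0.923: |R|=0.61175 <1
  x=-1.867: |R|=1.32094 >1
  x=-1.804: |R|=1.23877 >1
Interval (-1.5931, 0).

(-1.5931,0); λ=-7 ⇒ h* = (325/204)/7 = 0.2276.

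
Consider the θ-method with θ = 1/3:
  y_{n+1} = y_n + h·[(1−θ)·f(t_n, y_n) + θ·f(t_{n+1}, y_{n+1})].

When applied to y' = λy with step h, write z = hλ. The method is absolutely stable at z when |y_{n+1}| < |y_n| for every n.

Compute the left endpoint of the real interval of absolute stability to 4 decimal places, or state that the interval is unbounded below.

left endpoint -6.0000.

Test eqn y'=λy, z=hλ:
  y_{n+1} = y_n + z·[2/3·y_n + 1/3·y_{n+1}] ⇒ (1 − 1/3z)y_{n+1} = (1 + 2/3z)y_n
  Hence R(z) = (1 + 2/3z)/(1 − 1/3z).

Need |R(x)|<1, x<0.
x=-1.5: |R|=0.0000
R=−1: 1+2/3x = −1+1/3x ⇒ -1/3x=2 ⇒ x=2/(-1/3)=-6.0000
Confirm numerically:
  x=-5.919: |R|=0.99092 <1
  x=-4.308: |R|=0.76847 <1
  x=-3.111: |R|=0.52725 <1
  x=-6.515: |R|=1.05413 >1
  x=-6.028: |R|=1.00310 >1
  x=-6.021: |R|=1.00233 >1
Stable set (-6.0000, 0).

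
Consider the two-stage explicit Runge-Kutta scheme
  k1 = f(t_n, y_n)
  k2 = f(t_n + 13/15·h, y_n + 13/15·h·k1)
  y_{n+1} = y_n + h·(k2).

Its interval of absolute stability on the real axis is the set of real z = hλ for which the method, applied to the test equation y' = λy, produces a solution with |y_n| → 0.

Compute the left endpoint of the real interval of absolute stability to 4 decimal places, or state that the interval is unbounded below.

z* = -1.1538.

On y'=λy, z=hλ:
  k1=λy_n ⇒ h·k1=z·y_n;  k2=λ(1+13/15z)y_n ⇒ h·k2=z(1+13/15z)y_n
  y_{n+1}/y_n = 1 + z(1+13/15z) = 1 + z + 13/15z²
  ⇒ R(z) = 1 + z + 13/15z².

Find x<0 with |R(x)|<1.
x=-1.72: |R|=1.8439
R=1: x+13/15x²=0 ⇒ x=−15/13=-1.1538; min R=1−1/(4·13/15)=0.7115>−1
Confirm numerically:
  x=-1.103: |R|=0.95139 <1
  x=-0.883: |R|=0.79273 <1
  x=-0.836: |R|=0.76971 <1
  x=-0.835: |R|=0.76926 <1
  x=-1.724: |R|=1.85189 >1
  x=-1.517: |R|=1.47745 >1
So |R|<1 on (-1.1538, 0).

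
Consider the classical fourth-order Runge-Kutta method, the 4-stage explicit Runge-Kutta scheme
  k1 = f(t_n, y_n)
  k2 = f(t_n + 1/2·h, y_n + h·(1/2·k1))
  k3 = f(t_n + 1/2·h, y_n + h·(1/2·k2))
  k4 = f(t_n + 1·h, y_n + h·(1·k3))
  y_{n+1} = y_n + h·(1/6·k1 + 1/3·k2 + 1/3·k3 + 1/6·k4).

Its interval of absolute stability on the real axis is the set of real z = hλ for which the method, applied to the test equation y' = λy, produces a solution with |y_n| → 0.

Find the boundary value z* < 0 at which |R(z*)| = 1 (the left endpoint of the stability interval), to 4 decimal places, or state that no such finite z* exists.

Set f=λy, z=hλ:
  order 4, 4-stage ⇒ R(z)=1+z+z^2/2+z^3/6+z^4/24
  (e.g. R(-0.6)=0.54940, |R|=0.54940)

Need |R(x)|<1, x<0.
x=-0.6: |R|=0.5494
|R(-2.95)|=1.2781 |R(-2.04)|=0.3475 |R(-1.55)|=0.2711
Bisect:
  x_lo=-3.5689 |R|=2.9830  x_hi=-0.1877 |R|=0.8289
  mid=-1.87829 |R|=0.29988 →hi
  mid=-2.72358 |R|=0.91087 →hi
  mid=-3.14622 |R|=1.69523 →lo
  mid=-2.93490 |R|=1.25000 →lo
  mid=-2.82924 |R|=1.06830 →lo
  mid=-2.77641 |R|=0.98668 →hi
  mid=-2.80282 |R|=1.02675 →lo
  mid=-2.78961 |R|=1.00653 →lo
  mid=-2.78301 |R|=0.99656 →hi
  mid=-2.78631 |R|=1.00154 →lo
  ...
  [-2.78549,-2.78528] ⇒ x*=-2.7853
So |R|<1 on (-2.7853, 0).

z* = -2.7853.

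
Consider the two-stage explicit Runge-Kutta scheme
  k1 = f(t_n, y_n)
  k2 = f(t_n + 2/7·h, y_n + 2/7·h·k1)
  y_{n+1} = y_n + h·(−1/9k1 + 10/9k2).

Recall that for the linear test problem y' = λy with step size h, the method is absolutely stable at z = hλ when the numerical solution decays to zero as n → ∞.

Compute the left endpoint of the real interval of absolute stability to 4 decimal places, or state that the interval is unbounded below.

left endpoint -3.1500.

With y'=λy (z=hλ):
  k1=λy_n ⇒ h·k1=z·y_n;  k2=λ(1+2/7z)y_n ⇒ h·k2=z(1+2/7z)y_n
  y_{n+1}/y_n = 1 − 1/9z + 10/9z(1+2/7z) = 1 + z + 20/63z²
  R(z) = 1 + z + 20/63z².

Find x<0 with |R(x)|<1.
x=-1.79: |R|=0.2272
R=1: x+20/63x²=0 ⇒ x=−63/20=-3.1500; min R=1−1/(4·20/63)=0.2125>−1
Confirm numerically:
  x=-3.089: |R|=0.94018 <1
  x=-2.695: |R|=0.61072 <1
  x=-2.324: |R|=0.39060 <1
  x=-1.871: |R|=0.24031 <1
  x=-3.632: |R|=1.55575 >1
  x=-3.209: |R|=1.06011 >1
  x=-3.180: |R|=1.03029 >1
Stable set (-3.1500, 0).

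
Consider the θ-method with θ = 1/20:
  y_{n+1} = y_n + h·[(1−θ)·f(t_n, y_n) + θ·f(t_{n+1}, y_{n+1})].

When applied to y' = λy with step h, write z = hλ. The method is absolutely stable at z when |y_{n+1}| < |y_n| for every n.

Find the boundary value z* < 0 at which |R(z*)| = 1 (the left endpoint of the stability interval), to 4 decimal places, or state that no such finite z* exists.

Test eqn y'=λy, z=hλ:
  y_{n+1} = y_n + z·[19/20·y_n + 1/20·y_{n+1}] ⇒ (1 − 1/20z)y_{n+1} = (1 + 19/20z)y_n
  Hence R(z) = (1 + 19/20z)/(1 − 1/20z).

Find x<0 with |R(x)|<1.
x=-1.37: |R|=0.2822
R=−1: 1+19/20x = −1+1/20x ⇒ -9/10x=2 ⇒ x=2/(-9/10)=-2.2222
Confirm numerically:
  x=-1.498: |R|=0.39362 <1
  x=-1.335: |R|=0.25146 <1
  x=-1.090: |R|=0.03367 <1
  x=-0.918: |R|=0.12229 <1
  x=-2.372: |R|=1.12051 >1
  x=-2.358: |R|=1.10931 >1
So |R|<1 on (-2.2222, 0).

z* = -2.2222.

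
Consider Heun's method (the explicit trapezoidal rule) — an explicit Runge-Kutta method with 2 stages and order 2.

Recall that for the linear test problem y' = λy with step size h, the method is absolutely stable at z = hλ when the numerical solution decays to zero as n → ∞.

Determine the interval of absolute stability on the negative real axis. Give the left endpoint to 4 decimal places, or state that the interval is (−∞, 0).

On y'=λy, z=hλ:
  order 2, 2-stage ⇒ R(z)=1+z+z^2/2
  (e.g. R(-1.67)=0.72445, |R|=0.72445)

Solve |R(x)|<1 on ℝ⁻.
x=-1.67: |R|=0.7244
|R(-2.04)|=1.0408 |R(-1.59)|=0.6741 |R(-1.43)|=0.5924
Bisect:
  x_lo=-2.3456 |R|=1.4054  x_hi=-0.3637 |R|=0.7024
  mid=-1.35468 |R|=0.56290 →hi
  mid=-1.85016 |R|=0.86138 →hi
  mid=-2.09790 |R|=1.10269 →lo
  mid=-1.97403 |R|=0.97436 →hi
  mid=-2.03596 |R|=1.03661 →lo
  mid=-2.00499 |R|=1.00501 →lo
  mid=-1.98951 |R|=0.98957 →hi
  ...
  [-2.00003,-1.99991] ⇒ x*=-2.0000
So |R|<1 on (-2.0000, 0).

z∈(-2.0000,0).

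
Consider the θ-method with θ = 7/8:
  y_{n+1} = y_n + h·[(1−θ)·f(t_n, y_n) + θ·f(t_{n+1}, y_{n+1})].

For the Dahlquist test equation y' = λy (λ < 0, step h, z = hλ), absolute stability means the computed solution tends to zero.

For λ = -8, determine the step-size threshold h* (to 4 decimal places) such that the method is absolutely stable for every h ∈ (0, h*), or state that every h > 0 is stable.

Test eqn y'=λy, z=hλ:
  y_{n+1} = y_n + z·[1/8·y_n + 7/8·y_{n+1}] ⇒ (1 − 7/8z)y_{n+1} = (1 + 1/8z)y_n
  ⇒ R(z) = (1 + 1/8z)/(1 − 7/8z).

Need |R(x)|<1, x<0.
x=-1.03: |R|=0.4583
x=-2: |R|=0.2727
x=-10: |R|=0.0256
x=-100: |R|=0.1299
θ=7/8≥1/2 ⇒ |1+1/8x|<|1−7/8x| ∀x<0 ⇒ interval (−∞,0).

interval (−∞, 0). Any h>0 works for λ=-8.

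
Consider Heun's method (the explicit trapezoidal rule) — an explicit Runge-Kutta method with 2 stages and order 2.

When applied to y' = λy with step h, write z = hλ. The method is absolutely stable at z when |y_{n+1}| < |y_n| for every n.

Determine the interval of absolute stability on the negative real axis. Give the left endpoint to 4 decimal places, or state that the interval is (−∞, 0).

With y'=λy (z=hλ):
  order 2, 2-stage ⇒ R(z)=1+z+z^2/2
  (e.g. R(-1.03)=0.50045, |R|=0.50045)

Boundary: |R(x)|=1, x<0.
x=-1.03: |R|=0.5005
|R(-0.95)|=0.5012 |R(-0.7)|=0.5450 |R(-0.57)|=0.5924
Bisect:
  x_lo=-2.3071 |R|=1.3542  x_hi=-0.1547 |R|=0.8573
  mid=-1.23086 |R|=0.52665 →hi
  mid=-1.76896 |R|=0.79565 →hi
  mid=-2.03801 |R|=1.03874 →lo
  mid=-1.90349 |R|=0.90815 →hi
  mid=-1.97075 |R|=0.97118 →hi
  mid=-2.00438 |R|=1.00439 →lo
  mid=-1.98757 |R|=0.98764 →hi
  mid=-1.99597 |R|=0.99598 →hi
  mid=-2.00018 |R|=1.00018 →lo
  mid=-1.99808 |R|=0.99808 →hi
  ...
  [-2.00005,-1.99992] ⇒ x*=-2.0000
Stable set (-2.0000, 0).

z∈(-2.0000,0).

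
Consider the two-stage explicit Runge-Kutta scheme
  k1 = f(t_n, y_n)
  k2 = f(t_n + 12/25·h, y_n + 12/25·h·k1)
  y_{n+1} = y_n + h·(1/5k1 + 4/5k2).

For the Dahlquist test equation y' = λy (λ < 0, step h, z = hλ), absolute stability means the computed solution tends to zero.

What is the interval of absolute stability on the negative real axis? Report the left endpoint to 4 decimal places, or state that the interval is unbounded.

(-2.6042, 0).

On y'=λy, z=hλ:
  k1=λy_n ⇒ h·k1=z·y_n;  k2=λ(1+12/25z)y_n ⇒ h·k2=z(1+12/25z)y_n
  y_{n+1}/y_n = 1 + 1/5z + 4/5z(1+12/25z) = 1 + z + 48/125z²
  so R(z) = 1 + z + 48/125z².

Boundary: |R(x)|=1, x<0.
x=-0.64: |R|=0.5173
R=1: x+48/125x²=0 ⇒ x=−125/48=-2.6042; min R=1−1/(4·48/125)=0.3490>−1
Confirm numerically:
  x=-1.823: |R|=0.45316 <1
  x=-1.720: |R|=0.41603 <1
  x=-1.278: |R|=0.34918 <1
  x=-1.220: |R|=0.35155 <1
  x=-3.138: |R|=1.64326 >1
  x=-2.967: |R|=1.41339 >1
Stable set (-2.6042, 0).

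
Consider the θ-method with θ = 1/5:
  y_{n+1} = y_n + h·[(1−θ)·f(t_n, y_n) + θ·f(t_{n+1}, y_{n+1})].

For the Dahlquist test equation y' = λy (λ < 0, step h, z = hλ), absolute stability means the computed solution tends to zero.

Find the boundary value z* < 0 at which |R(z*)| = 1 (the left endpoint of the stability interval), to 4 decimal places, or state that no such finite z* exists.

z* = -3.3333.

With y'=λy (z=hλ):
  y_{n+1} = y_n + z·[4/5·y_n + 1/5·y_{n+1}] ⇒ (1 − 1/5z)y_{n+1} = (1 + 4/5z)y_n
  so R(z) = (1 + 4/5z)/(1 − 1/5z).

Solve |R(x)|<1 on ℝ⁻.
x=-1.12: |R|=0.0850
R=−1: 1+4/5x = −1+1/5x ⇒ -3/5x=2 ⇒ x=2/(-3/5)=-3.3333
Confirm numerically:
  x=-2.881: |R|=0.82781 <1
  x=-2.549: |R|=0.68830 <1
  x=-2.036: |R|=0.44684 <1
  x=-1.492: |R|=0.14911 <1
  x=-3.434: |R|=1.03581 >1
  x=-3.383: |R|=1.01777 >1
Stable set (-3.3333, 0).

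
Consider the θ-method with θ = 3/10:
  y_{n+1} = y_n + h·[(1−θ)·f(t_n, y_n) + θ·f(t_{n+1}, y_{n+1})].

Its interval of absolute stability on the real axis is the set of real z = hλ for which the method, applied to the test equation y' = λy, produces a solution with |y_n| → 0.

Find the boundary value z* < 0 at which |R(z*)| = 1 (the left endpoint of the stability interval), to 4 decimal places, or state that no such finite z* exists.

z* = -5.0000.

Test eqn y'=λy, z=hλ:
  y_{n+1} = y_n + z·[7/10·y_n + 3/10·y_{n+1}] ⇒ (1 − 3/10z)y_{n+1} = (1 + 7/10z)y_n
  ⇒ R(z) = (1 + 7/10z)/(1 − 3/10z).

Solve |R(x)|<1 on ℝ⁻.
x=-1.6: |R|=0.0811
R=−1: 1+7/10x = −1+3/10x ⇒ -2/5x=2 ⇒ x=2/(-2/5)=-5.0000
Confirm numerically:
  x=-3.563: |R|=0.72217 <1
  x=-2.405: |R|=0.39704 <1
  x=-2.383: |R|=0.38959 <1
  x=-5.542: |R|=1.08142 >1
  x=-5.380: |R|=1.05815 >1
  x=-5.193: |R|=1.03018 >1
Stable set (-5.0000, 0).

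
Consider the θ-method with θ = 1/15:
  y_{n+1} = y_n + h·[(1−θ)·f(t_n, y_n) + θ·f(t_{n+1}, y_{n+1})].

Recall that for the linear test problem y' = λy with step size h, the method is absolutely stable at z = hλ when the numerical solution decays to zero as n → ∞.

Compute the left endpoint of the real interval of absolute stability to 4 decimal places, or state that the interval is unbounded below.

z* = -2.3077.

Test eqn y'=λy, z=hλ:
  y_{n+1} = y_n + z·[14/15·y_n + 1/15·y_{n+1}] ⇒ (1 − 1/15z)y_{n+1} = (1 + 14/15z)y_n
  ⇒ R(z) = (1 + 14/15z)/(1 − 1/15z).

Solve |R(x)|<1 on ℝ⁻.
x=-1.21: |R|=0.1197
R=−1: 1+14/15x = −1+1/15x ⇒ -13/15x=2 ⇒ x=2/(-13/15)=-2.3077
Confirm numerically:
  x=-1.910: |R|=0.69426 <1
  x=-1.308: |R|=0.20309 <1
  x=-1.270: |R|=0.17087 <1
  x=-1.023: |R|=0.04231 <1
  x=-2.519: |R|=1.15680 >1
  x=-2.514: |R|=1.15313 >1
Stable set (-2.3077, 0).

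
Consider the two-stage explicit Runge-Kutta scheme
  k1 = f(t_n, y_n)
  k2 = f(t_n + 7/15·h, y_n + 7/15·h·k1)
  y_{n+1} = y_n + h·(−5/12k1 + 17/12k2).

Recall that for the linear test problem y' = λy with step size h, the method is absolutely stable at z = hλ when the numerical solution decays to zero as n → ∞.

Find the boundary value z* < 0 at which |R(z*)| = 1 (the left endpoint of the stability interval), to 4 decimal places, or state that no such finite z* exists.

Test eqn y'=λy, z=hλ:
  k1=λy_n ⇒ h·k1=z·y_n;  k2=λ(1+7/15z)y_n ⇒ h·k2=z(1+7/15z)y_n
  y_{n+1}/y_n = 1 − 5/12z + 17/12z(1+7/15z) = 1 + z + 119/180z²
  R(z) = 1 + z + 119/180z².

Need |R(x)|<1, x<0.
x=-1.44: |R|=0.9309
R=1: x+119/180x²=0 ⇒ x=−180/119=-1.5126; min R=1−1/(4·119/180)=0.6218>−1
Confirm numerically:
  x=-1.366: |R|=0.86760 <1
  x=-1.278: |R|=0.80178 <1
  x=-0.896: |R|=0.63475 <1
  x=-0.652: |R|=0.62904 <1
  x=-1.786: |R|=1.32281 >1
  x=-1.663: |R|=1.16535 >1
  x=-1.647: |R|=1.14634 >1
Interval (-1.5126, 0).

left endpoint -1.5126.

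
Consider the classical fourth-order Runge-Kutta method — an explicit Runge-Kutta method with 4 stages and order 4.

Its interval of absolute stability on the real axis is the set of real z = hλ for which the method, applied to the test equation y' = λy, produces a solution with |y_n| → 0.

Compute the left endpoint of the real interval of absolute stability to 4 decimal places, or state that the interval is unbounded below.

z* = -2.7853.

Set f=λy, z=hλ:
  order 4, 4-stage ⇒ R(z)=1+z+z^2/2+z^3/6+z^4/24
  (e.g. R(-1.04)=0.36207, |R|=0.36207)

Need |R(x)|<1, x<0.
x=-1.04: |R|=0.3621
|R(-2.15)|=0.3952 |R(-1.83)|=0.2903 |R(-1.82)|=0.2886
Bisect:
  x_lo=-3.4787 |R|=2.6576  x_hi=-0.3304 |R|=0.7187
  mid=-1.90455 |R|=0.30593 →hi
  mid=-2.69162 |R|=0.86772 →hi
  mid=-3.08516 |R|=1.55459 →lo
  mid=-2.88839 |R|=1.16690 →lo
  mid=-2.79001 |R|=1.00713 →lo
  mid=-2.74082 |R|=0.93499 →hi
  mid=-2.76541 |R|=0.97044 →hi
  mid=-2.77771 |R|=0.98863 →hi
  mid=-2.78386 |R|=0.99784 →hi
  mid=-2.78693 |R|=1.00248 →lo
  ...
  [-2.78540,-2.78520] ⇒ x*=-2.7853
Stable set (-2.7853, 0).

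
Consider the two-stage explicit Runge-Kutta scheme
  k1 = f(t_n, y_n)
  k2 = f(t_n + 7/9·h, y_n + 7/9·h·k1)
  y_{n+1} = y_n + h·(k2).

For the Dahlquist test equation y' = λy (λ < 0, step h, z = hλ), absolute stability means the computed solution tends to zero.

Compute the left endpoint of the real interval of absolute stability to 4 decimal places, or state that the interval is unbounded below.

Set f=λy, z=hλ:
  k1=λy_n ⇒ h·k1=z·y_n;  k2=λ(1+7/9z)y_n ⇒ h·k2=z(1+7/9z)y_n
  y_{n+1}/y_n = 1 + z(1+7/9z) = 1 + z + 7/9z²
  R(z) = 1 + z + 7/9z².

Solve |R(x)|<1 on ℝ⁻.
x=-0.45: |R|=0.7075
R=1: x+7/9x²=0 ⇒ x=−9/7=-1.2857; min R=1−1/(4·7/9)=0.6786>−1
Confirm numerically:
  x=-1.157: |R|=0.88417 <1
  x=-1.090: |R|=0.83408 <1
  x=-0.808: |R|=0.69978 <1
  x=-0.670: |R|=0.67914 <1
  x=-1.858: |R|=1.82702 >1
  x=-1.746: |R|=1.62507 >1
  x=-1.635: |R|=1.44417 >1
Interval (-1.2857, 0).

left endpoint -1.2857.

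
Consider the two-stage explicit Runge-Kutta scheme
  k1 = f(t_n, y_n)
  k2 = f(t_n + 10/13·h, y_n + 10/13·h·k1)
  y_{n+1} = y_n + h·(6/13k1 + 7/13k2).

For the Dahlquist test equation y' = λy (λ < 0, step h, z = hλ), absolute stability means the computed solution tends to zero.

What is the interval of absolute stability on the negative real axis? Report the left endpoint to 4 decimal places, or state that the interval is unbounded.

With y'=λy (z=hλ):
  k1=λy_n ⇒ h·k1=z·y_n;  k2=λ(1+10/13z)y_n ⇒ h·k2=z(1+10/13z)y_n
  y_{n+1}/y_n = 1 + 6/13z + 7/13z(1+10/13z) = 1 + z + 70/169z²
  so R(z) = 1 + z + 70/169z².

Solve |R(x)|<1 on ℝ⁻.
x=-1.02: |R|=0.4109
R=1: x+70/169x²=0 ⇒ x=−169/70=-2.4143; min R=1−1/(4·70/169)=0.3964>−1
Confirm numerically:
  x=-1.541: |R|=0.44260 <1
  x=-1.518: |R|=0.43645 <1
  x=-1.391: |R|=0.41043 <1
  x=-2.830: |R|=1.48730 >1
  x=-2.783: |R|=1.42503 >1
  x=-2.564: |R|=1.15900 >1
Stable set (-2.4143, 0).

z∈(-2.4143,0).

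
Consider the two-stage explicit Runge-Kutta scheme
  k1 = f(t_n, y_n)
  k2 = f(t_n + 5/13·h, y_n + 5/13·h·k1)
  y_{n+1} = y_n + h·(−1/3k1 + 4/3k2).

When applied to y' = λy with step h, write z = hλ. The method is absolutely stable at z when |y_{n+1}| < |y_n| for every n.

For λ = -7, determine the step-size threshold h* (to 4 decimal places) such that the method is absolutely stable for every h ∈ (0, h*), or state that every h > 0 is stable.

Set f=λy, z=hλ:
  k1=λy_n ⇒ h·k1=z·y_n;  k2=λ(1+5/13z)y_n ⇒ h·k2=z(1+5/13z)y_n
  y_{n+1}/y_n = 1 − 1/3z + 4/3z(1+5/13z) = 1 + z + 20/39z²
  R(z) = 1 + z + 20/39z².

Solve |R(x)|<1 on ℝ⁻.
x=-1.03: |R|=0.5141
R=1: x+20/39x²=0 ⇒ x=−39/20=-1.9500; min R=1−1/(4·20/39)=0.5125>−1
Confirm numerically:
  x=-1.311: |R|=0.57040 <1
  x=-0.903: |R|=0.51516 <1
  x=-0.845: |R|=0.52117 <1
  x=-2.222: |R|=1.30994 >1
  x=-1.992: |R|=1.04290 >1
  x=-1.991: |R|=1.04186 >1
Stable set (-1.9500, 0).

(-1.9500,0); λ=-7 ⇒ h* = (39/20)/7 = 0.2786.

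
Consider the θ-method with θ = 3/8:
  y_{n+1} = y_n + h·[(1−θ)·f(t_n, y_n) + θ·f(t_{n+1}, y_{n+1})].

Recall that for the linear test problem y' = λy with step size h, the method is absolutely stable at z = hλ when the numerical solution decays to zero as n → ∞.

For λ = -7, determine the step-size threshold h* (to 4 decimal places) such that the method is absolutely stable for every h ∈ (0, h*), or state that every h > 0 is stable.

(-8.0000,0); λ=-7 ⇒ h* = (8)/7 = 1.1429.

On y'=λy, z=hλ:
  y_{n+1} = y_n + z·[5/8·y_n + 3/8·y_{n+1}] ⇒ (1 − 3/8z)y_{n+1} = (1 + 5/8z)y_n
  so R(z) = (1 + 5/8z)/(1 − 3/8z).

Find x<0 with |R(x)|<1.
x=-0.83: |R|=0.3670
R=−1: 1+5/8x = −1+3/8x ⇒ -1/4x=2 ⇒ x=2/(-1/4)=-8.0000
Confirm numerically:
  x=-5.776: |R|=0.82438 <1
  x=-5.564: |R|=0.80269 <1
  x=-5.175: |R|=0.75983 <1
  x=-8.558: |R|=1.03314 >1
  x=-8.116: |R|=1.00717 >1
Stable set (-8.0000, 0).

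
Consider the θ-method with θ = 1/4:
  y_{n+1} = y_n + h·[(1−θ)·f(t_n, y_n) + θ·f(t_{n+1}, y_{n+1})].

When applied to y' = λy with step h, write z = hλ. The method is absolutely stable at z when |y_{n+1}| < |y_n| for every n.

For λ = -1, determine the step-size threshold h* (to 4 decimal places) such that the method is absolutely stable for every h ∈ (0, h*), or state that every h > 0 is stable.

(-4.0000,0); λ=-1 ⇒ h* = (4)/1 = 4.0000.

Test eqn y'=λy, z=hλ:
  y_{n+1} = y_n + z·[3/4·y_n + 1/4·y_{n+1}] ⇒ (1 − 1/4z)y_{n+1} = (1 + 3/4z)y_n
  ⇒ R(z) = (1 + 3/4z)/(1 − 1/4z).

Boundary: |R(x)|=1, x<0.
x=-1.42: |R|=0.0480
R=−1: 1+3/4x = −1+1/4x ⇒ -1/2x=2 ⇒ x=2/(-1/2)=-4.0000
Confirm numerically:
  x=-3.964: |R|=0.99096 <1
  x=-3.365: |R|=0.82756 <1
  x=-3.271: |R|=0.79948 <1
  x=-4.523: |R|=1.12273 >1
  x=-4.398: |R|=1.09478 >1
  x=-4.387: |R|=1.09229 >1
So |R|<1 on (-4.0000, 0).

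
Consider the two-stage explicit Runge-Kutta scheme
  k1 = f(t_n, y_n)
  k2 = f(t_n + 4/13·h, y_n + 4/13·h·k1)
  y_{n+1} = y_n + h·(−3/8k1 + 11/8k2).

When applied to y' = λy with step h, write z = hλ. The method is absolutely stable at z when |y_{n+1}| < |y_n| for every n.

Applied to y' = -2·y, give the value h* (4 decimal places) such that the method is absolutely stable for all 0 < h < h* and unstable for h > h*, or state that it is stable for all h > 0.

(-2.3636,0); λ=-2 ⇒ h* = (26/11)/2 = 1.1818.

On y'=λy, z=hλ:
  k1=λy_n ⇒ h·k1=z·y_n;  k2=λ(1+4/13z)y_n ⇒ h·k2=z(1+4/13z)y_n
  y_{n+1}/y_n = 1 − 3/8z + 11/8z(1+4/13z) = 1 + z + 11/26z²
  Hence R(z) = 1 + z + 11/26z².

Need |R(x)|<1, x<0.
x=-1.29: |R|=0.4140
R=1: x+11/26x²=0 ⇒ x=−26/11=-2.3636; min R=1−1/(4·11/26)=0.4091>−1
Confirm numerically:
  x=-2.290: |R|=0.92866 <1
  x=-2.203: |R|=0.85028 <1
  x=-2.029: |R|=0.71274 <1
  x=-1.577: |R|=0.47516 <1
  x=-2.500: |R|=1.14423 >1
  x=-2.432: |R|=1.07034 >1
  x=-2.410: |R|=1.04727 >1
Interval (-2.3636, 0).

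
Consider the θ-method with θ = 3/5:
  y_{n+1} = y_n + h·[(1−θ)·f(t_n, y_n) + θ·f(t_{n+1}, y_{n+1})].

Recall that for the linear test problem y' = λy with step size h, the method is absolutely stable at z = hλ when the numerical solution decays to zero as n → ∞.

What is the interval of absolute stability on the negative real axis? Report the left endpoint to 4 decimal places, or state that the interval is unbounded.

Test eqn y'=λy, z=hλ:
  y_{n+1} = y_n + z·[2/5·y_n + 3/5·y_{n+1}] ⇒ (1 − 3/5z)y_{n+1} = (1 + 2/5z)y_n
  so R(z) = (1 + 2/5z)/(1 − 3/5z).

Solve |R(x)|<1 on ℝ⁻.
x=-0.8: |R|=0.4595
x=-2: |R|=0.0909
x=-10: |R|=0.4286
x=-100: |R|=0.6393
θ=3/5≥1/2 ⇒ |1+2/5x|<|1−3/5x| ∀x<0 ⇒ stable on all of ℝ⁻.

interval (−∞, 0).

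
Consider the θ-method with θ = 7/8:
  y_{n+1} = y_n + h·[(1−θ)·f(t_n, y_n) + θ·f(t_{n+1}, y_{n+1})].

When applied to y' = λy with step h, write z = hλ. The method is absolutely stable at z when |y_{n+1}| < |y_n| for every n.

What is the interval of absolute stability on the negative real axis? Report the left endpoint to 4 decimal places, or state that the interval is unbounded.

On y'=λy, z=hλ:
  y_{n+1} = y_n + z·[1/8·y_n + 7/8·y_{n+1}] ⇒ (1 − 7/8z)y_{n+1} = (1 + 1/8z)y_n
  R(z) = (1 + 1/8z)/(1 − 7/8z).

Need |R(x)|<1, x<0.
x=-0.97: |R|=0.4753
x=-2: |R|=0.2727
x=-10: |R|=0.0256
x=-100: |R|=0.1299
θ=7/8≥1/2 ⇒ |1+1/8x|<|1−7/8x| ∀x<0 ⇒ unbounded interval.

interval (−∞, 0).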